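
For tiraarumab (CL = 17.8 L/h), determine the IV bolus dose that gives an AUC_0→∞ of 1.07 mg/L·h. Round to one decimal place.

Dose = 19.0 mg

Dose_iv = CL × AUC_0→∞
     = 17.8 × 1.07 = 19.046 mg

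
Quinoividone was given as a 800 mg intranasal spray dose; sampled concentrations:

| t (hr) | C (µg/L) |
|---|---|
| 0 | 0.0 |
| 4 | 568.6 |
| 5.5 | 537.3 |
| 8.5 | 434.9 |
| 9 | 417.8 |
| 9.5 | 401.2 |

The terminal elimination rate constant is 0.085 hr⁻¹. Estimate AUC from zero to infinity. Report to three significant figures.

Trapezoidal AUC_0→9.5:
  [0→4]: (0.0+568.6)/2 × 4 = 1137.2
  [4→5.5]: (568.6+537.3)/2 × 1.5 = 829.425
  [5.5→8.5]: (537.3+434.9)/2 × 3 = 1458.3
  [8.5→9]: (434.9+417.8)/2 × 0.5 = 213.175
  [9→9.5]: (417.8+401.2)/2 × 0.5 = 204.75
  Sum = 3842.85 µg/L·hr
Extrapolated tail: C_last / k_e = 401.2 / 0.085 = 4720.000
AUC_0→∞ = 3842.85 + 4720.000 = 8562.85 µg/L·hr

AUC = 8560 µg/L·hr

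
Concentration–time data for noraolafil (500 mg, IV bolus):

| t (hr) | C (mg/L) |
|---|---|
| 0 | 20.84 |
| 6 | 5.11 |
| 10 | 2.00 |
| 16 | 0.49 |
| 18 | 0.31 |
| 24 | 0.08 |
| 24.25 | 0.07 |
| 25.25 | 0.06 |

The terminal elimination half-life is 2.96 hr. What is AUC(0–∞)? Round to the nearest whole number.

AUC = 102 mg/L·hr

Trapezoidal AUC_0→25.25:
  [0→6]: (20.84+5.11)/2 × 6 = 77.85
  [6→10]: (5.11+2.00)/2 × 4 = 14.22
  [10→16]: (2.00+0.49)/2 × 6 = 7.47
  [16→18]: (0.49+0.31)/2 × 2 = 0.8
  [18→24]: (0.31+0.08)/2 × 6 = 1.17
  [24→24.25]: (0.08+0.07)/2 × 0.25 = 0.01875
  [24.25→25.25]: (0.07+0.06)/2 × 1 = 0.065
  Sum = 101.59375 mg/L·hr
k_e = ln2 / t½ = 0.693147 / 2.96 = 0.2342 hr^-1
Extrapolated tail: C_last / k_e = 0.06 / 0.2342 = 0.256
AUC_0→∞ = 101.59375 + 0.256 = 101.84975 mg/L·hr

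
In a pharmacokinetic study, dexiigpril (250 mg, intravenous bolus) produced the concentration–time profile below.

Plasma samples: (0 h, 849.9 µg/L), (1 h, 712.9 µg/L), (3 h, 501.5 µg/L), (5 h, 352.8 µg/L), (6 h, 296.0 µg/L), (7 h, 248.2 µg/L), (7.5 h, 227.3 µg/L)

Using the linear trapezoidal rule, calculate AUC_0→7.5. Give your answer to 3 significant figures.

AUC = 3570 µg/L·h

Trapezoidal AUC_0→7.5:
  [0→1]: (849.9+712.9)/2 × 1 = 781.4
  [1→3]: (712.9+501.5)/2 × 2 = 1214.4
  [3→5]: (501.5+352.8)/2 × 2 = 854.3
  [5→6]: (352.8+296.0)/2 × 1 = 324.4
  [6→7]: (296.0+248.2)/2 × 1 = 272.1
  [7→7.5]: (248.2+227.3)/2 × 0.5 = 118.875
  Sum = 3565.475 µg/L·h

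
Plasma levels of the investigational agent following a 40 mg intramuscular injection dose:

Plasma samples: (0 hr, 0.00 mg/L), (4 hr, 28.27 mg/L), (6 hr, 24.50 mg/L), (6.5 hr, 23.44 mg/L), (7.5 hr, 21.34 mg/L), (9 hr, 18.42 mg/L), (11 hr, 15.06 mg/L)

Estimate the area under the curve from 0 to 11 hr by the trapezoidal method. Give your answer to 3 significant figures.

Trapezoidal AUC_0→11:
  [0→4]: (0.00+28.27)/2 × 4 = 56.54
  [4→6]: (28.27+24.50)/2 × 2 = 52.77
  [6→6.5]: (24.50+23.44)/2 × 0.5 = 11.985
  [6.5→7.5]: (23.44+21.34)/2 × 1 = 22.39
  [7.5→9]: (21.34+18.42)/2 × 1.5 = 29.82
  [9→11]: (18.42+15.06)/2 × 2 = 33.48
  Sum = 206.985 mg/L·hr

AUC = 207 mg/L·hr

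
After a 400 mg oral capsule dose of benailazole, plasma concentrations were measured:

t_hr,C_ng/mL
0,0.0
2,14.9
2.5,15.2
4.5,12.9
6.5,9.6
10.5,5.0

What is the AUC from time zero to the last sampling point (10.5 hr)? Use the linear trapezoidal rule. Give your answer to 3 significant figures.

AUC = 102 ng/mL·hr

Trapezoidal AUC_0→10.5:
  [0→2]: (0.0+14.9)/2 × 2 = 14.9
  [2→2.5]: (14.9+15.2)/2 × 0.5 = 7.525
  [2.5→4.5]: (15.2+12.9)/2 × 2 = 28.1
  [4.5→6.5]: (12.9+9.6)/2 × 2 = 22.5
  [6.5→10.5]: (9.6+5.0)/2 × 4 = 29.2
  Sum = 102.225 ng/mL·hr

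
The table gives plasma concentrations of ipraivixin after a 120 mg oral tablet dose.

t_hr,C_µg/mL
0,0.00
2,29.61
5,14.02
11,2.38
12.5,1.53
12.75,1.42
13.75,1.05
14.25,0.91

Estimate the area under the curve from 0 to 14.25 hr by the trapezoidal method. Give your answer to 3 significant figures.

Trapezoidal AUC_0→14.25:
  [0→2]: (0.00+29.61)/2 × 2 = 29.61
  [2→5]: (29.61+14.02)/2 × 3 = 65.445
  [5→11]: (14.02+2.38)/2 × 6 = 49.2
  [11→12.5]: (2.38+1.53)/2 × 1.5 = 2.9325
  [12.5→12.75]: (1.53+1.42)/2 × 0.25 = 0.36875
  [12.75→13.75]: (1.42+1.05)/2 × 1 = 1.235
  [13.75→14.25]: (1.05+0.91)/2 × 0.5 = 0.49
  Sum = 149.28125 µg/mL·hr

AUC = 149 µg/mL·hr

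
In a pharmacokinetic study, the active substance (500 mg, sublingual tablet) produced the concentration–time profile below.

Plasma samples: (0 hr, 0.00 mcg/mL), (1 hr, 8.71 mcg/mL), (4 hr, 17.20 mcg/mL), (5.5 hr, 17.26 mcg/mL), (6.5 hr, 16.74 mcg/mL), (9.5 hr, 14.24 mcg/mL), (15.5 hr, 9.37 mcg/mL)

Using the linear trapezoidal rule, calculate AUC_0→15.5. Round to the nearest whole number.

AUC = 203 mcg/mL·hr

Trapezoidal AUC_0→15.5:
  [0→1]: (0.00+8.71)/2 × 1 = 4.355
  [1→4]: (8.71+17.20)/2 × 3 = 38.865
  [4→5.5]: (17.20+17.26)/2 × 1.5 = 25.845
  [5.5→6.5]: (17.26+16.74)/2 × 1 = 17.0
  [6.5→9.5]: (16.74+14.24)/2 × 3 = 46.47
  [9.5→15.5]: (14.24+9.37)/2 × 6 = 70.83
  Sum = 203.365 mcg/mL·hr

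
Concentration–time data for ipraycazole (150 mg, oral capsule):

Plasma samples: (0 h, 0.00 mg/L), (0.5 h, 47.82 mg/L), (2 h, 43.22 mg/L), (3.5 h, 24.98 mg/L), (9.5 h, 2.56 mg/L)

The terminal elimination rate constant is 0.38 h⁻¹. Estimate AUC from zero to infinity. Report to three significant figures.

AUC = 221 mg/L·h

Trapezoidal AUC_0→9.5:
  [0→0.5]: (0.00+47.82)/2 × 0.5 = 11.955
  [0.5→2]: (47.82+43.22)/2 × 1.5 = 68.28
  [2→3.5]: (43.22+24.98)/2 × 1.5 = 51.15
  [3.5→9.5]: (24.98+2.56)/2 × 6 = 82.62
  Sum = 214.005 mg/L·h
Extrapolated tail: C_last / k_e = 2.56 / 0.38 = 6.737
AUC_0→∞ = 214.005 + 6.737 = 220.742 mg/L·h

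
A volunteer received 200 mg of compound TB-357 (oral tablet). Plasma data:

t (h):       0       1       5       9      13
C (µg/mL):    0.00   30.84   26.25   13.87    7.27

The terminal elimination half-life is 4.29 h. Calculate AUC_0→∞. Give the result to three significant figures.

Trapezoidal AUC_0→13:
  [0→1]: (0.00+30.84)/2 × 1 = 15.42
  [1→5]: (30.84+26.25)/2 × 4 = 114.18
  [5→9]: (26.25+13.87)/2 × 4 = 80.24
  [9→13]: (13.87+7.27)/2 × 4 = 42.28
  Sum = 252.12 µg/mL·h
k_e = ln2 / t½ = 0.693147 / 4.29 = 0.1616 h^-1
Extrapolated tail: C_last / k_e = 7.27 / 0.1616 = 44.988
AUC_0→∞ = 252.12 + 44.988 = 297.108 µg/mL·h

AUC = 297 µg/mL·h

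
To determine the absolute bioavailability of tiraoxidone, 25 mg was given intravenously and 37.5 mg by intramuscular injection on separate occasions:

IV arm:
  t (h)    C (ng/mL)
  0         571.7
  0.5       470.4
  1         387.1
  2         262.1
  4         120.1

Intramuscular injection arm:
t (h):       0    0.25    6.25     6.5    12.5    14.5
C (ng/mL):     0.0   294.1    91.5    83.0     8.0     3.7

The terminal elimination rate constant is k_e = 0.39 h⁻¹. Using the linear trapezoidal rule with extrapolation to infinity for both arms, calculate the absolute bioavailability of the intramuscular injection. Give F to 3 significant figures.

Trapezoidal AUC_0→4 (IV):
  [0→0.5]: (571.7+470.4)/2 × 0.5 = 260.525
  [0.5→1]: (470.4+387.1)/2 × 0.5 = 214.375
  [1→2]: (387.1+262.1)/2 × 1 = 324.6
  [2→4]: (262.1+120.1)/2 × 2 = 382.2
  Sum = 1181.7 ng/mL·h
IV tail: 120.1/0.39 = 307.949; AUC_iv,0→∞ = 1181.7 + 307.949 = 1489.649 ng/mL·h
Trapezoidal AUC_0→14.5 (intramuscular injection):
  [0→0.25]: (0.0+294.1)/2 × 0.25 = 36.7625
  [0.25→6.25]: (294.1+91.5)/2 × 6 = 1156.8
  [6.25→6.5]: (91.5+83.0)/2 × 0.25 = 21.8125
  [6.5→12.5]: (83.0+8.0)/2 × 6 = 273.0
  [12.5→14.5]: (8.0+3.7)/2 × 2 = 11.7
  Sum = 1500.075 ng/mL·h
intramuscular injection tail: 3.7/0.39 = 9.487; AUC_ev,0→∞ = 1500.075 + 9.487 = 1509.562 ng/mL·h
F = (AUC_ev/D_ev)/(AUC_iv/D_iv) = (1509.562/37.5)/(1489.649/25) = 40.255/59.58596 = 0.6756

F = 0.676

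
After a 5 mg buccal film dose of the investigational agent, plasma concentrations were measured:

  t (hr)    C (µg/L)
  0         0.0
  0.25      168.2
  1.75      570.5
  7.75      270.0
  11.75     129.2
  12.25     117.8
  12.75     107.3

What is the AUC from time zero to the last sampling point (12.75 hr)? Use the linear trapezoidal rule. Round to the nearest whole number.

AUC = 4013 µg/L·hr

Trapezoidal AUC_0→12.75:
  [0→0.25]: (0.0+168.2)/2 × 0.25 = 21.025
  [0.25→1.75]: (168.2+570.5)/2 × 1.5 = 554.025
  [1.75→7.75]: (570.5+270.0)/2 × 6 = 2521.5
  [7.75→11.75]: (270.0+129.2)/2 × 4 = 798.4
  [11.75→12.25]: (129.2+117.8)/2 × 0.5 = 61.75
  [12.25→12.75]: (117.8+107.3)/2 × 0.5 = 56.275
  Sum = 4012.975 µg/L·hr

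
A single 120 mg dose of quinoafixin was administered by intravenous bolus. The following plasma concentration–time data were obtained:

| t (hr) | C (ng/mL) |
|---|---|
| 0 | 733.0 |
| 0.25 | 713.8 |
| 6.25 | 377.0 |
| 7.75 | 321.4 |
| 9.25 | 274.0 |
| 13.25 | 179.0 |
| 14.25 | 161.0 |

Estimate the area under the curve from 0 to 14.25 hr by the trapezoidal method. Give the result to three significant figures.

Trapezoidal AUC_0→14.25:
  [0→0.25]: (733.0+713.8)/2 × 0.25 = 180.85
  [0.25→6.25]: (713.8+377.0)/2 × 6 = 3272.4
  [6.25→7.75]: (377.0+321.4)/2 × 1.5 = 523.8
  [7.75→9.25]: (321.4+274.0)/2 × 1.5 = 446.55
  [9.25→13.25]: (274.0+179.0)/2 × 4 = 906.0
  [13.25→14.25]: (179.0+161.0)/2 × 1 = 170.0
  Sum = 5499.6 ng/mL·hr

AUC = 5500 ng/mL·hr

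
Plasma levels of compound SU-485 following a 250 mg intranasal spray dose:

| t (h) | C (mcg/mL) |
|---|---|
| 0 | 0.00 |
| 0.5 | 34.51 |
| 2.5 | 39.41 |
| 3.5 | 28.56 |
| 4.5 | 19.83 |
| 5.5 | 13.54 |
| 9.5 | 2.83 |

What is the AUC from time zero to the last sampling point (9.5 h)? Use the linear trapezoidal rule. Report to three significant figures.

Trapezoidal AUC_0→9.5:
  [0→0.5]: (0.00+34.51)/2 × 0.5 = 8.6275
  [0.5→2.5]: (34.51+39.41)/2 × 2 = 73.92
  [2.5→3.5]: (39.41+28.56)/2 × 1 = 33.985
  [3.5→4.5]: (28.56+19.83)/2 × 1 = 24.195
  [4.5→5.5]: (19.83+13.54)/2 × 1 = 16.685
  [5.5→9.5]: (13.54+2.83)/2 × 4 = 32.74
  Sum = 190.1525 mcg/mL·h

AUC = 190 mcg/mL·h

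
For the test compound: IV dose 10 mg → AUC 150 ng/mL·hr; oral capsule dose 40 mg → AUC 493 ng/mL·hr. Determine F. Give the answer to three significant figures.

F = 0.822

F = (AUC_ev / D_ev) / (AUC_iv / D_iv)
  = (493/40) / (150/10)
  = 12.325 / 15 = 0.8217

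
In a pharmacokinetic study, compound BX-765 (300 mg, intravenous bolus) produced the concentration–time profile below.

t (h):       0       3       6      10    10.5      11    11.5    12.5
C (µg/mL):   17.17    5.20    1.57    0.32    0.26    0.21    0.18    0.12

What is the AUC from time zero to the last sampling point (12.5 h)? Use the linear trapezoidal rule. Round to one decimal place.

Trapezoidal AUC_0→12.5:
  [0→3]: (17.17+5.20)/2 × 3 = 33.555
  [3→6]: (5.20+1.57)/2 × 3 = 10.155
  [6→10]: (1.57+0.32)/2 × 4 = 3.78
  [10→10.5]: (0.32+0.26)/2 × 0.5 = 0.145
  [10.5→11]: (0.26+0.21)/2 × 0.5 = 0.1175
  [11→11.5]: (0.21+0.18)/2 × 0.5 = 0.0975
  [11.5→12.5]: (0.18+0.12)/2 × 1 = 0.15
  Sum = 48.0 µg/mL·h

AUC = 48.0 µg/mL·h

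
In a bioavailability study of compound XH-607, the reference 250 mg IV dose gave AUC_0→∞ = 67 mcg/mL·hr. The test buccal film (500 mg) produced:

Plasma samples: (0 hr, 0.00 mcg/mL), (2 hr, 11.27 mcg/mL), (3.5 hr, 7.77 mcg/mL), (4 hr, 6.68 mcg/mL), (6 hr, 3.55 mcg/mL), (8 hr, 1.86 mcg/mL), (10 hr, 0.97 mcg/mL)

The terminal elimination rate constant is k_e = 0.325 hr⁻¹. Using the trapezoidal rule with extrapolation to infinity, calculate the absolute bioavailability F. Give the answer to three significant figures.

F = 0.378

Trapezoidal AUC_0→10 (buccal film):
  [0→2]: (0.00+11.27)/2 × 2 = 11.27
  [2→3.5]: (11.27+7.77)/2 × 1.5 = 14.28
  [3.5→4]: (7.77+6.68)/2 × 0.5 = 3.6125
  [4→6]: (6.68+3.55)/2 × 2 = 10.23
  [6→8]: (3.55+1.86)/2 × 2 = 5.41
  [8→10]: (1.86+0.97)/2 × 2 = 2.83
  Sum = 47.6325 mcg/mL·hr
Tail: C_last/k_e = 0.97/0.325 = 2.985
AUC_0→∞ (buccal film) = 47.6325 + 2.985 = 50.6175 mcg/mL·hr
F = (AUC_ev/D_ev)/(AUC_iv/D_iv) = (50.6175/500)/(67/250) = 0.101235/0.268 = 0.3777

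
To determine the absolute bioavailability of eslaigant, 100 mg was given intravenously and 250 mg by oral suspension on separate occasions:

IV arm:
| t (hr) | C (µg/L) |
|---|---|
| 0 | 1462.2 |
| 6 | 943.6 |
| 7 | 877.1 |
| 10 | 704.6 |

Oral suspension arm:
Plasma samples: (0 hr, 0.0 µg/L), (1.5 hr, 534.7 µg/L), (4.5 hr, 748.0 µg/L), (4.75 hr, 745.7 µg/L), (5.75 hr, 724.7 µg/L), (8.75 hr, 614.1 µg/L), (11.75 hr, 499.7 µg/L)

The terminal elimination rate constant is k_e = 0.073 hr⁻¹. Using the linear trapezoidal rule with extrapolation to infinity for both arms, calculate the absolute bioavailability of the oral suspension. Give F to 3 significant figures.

Trapezoidal AUC_0→10 (IV):
  [0→6]: (1462.2+943.6)/2 × 6 = 7217.4
  [6→7]: (943.6+877.1)/2 × 1 = 910.35
  [7→10]: (877.1+704.6)/2 × 3 = 2372.55
  Sum = 10500.3 µg/L·hr
IV tail: 704.6/0.073 = 9652.055; AUC_iv,0→∞ = 10500.3 + 9652.055 = 20152.355 µg/L·hr
Trapezoidal AUC_0→11.75 (oral suspension):
  [0→1.5]: (0.0+534.7)/2 × 1.5 = 401.025
  [1.5→4.5]: (534.7+748.0)/2 × 3 = 1924.05
  [4.5→4.75]: (748.0+745.7)/2 × 0.25 = 186.7125
  [4.75→5.75]: (745.7+724.7)/2 × 1 = 735.2
  [5.75→8.75]: (724.7+614.1)/2 × 3 = 2008.2
  [8.75→11.75]: (614.1+499.7)/2 × 3 = 1670.7
  Sum = 6925.8875 µg/L·hr
oral suspension tail: 499.7/0.073 = 6845.205; AUC_ev,0→∞ = 6925.8875 + 6845.205 = 13771.0925 µg/L·hr
F = (AUC_ev/D_ev)/(AUC_iv/D_iv) = (13771.0925/250)/(20152.355/100) = 55.08437/201.52355 = 0.2733

F = 0.273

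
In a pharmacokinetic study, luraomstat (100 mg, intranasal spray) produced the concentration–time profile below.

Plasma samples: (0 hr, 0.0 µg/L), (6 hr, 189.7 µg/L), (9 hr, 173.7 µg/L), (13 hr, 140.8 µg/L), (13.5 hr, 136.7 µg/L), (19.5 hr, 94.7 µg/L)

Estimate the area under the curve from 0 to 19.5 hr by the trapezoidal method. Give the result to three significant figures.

Trapezoidal AUC_0→19.5:
  [0→6]: (0.0+189.7)/2 × 6 = 569.1
  [6→9]: (189.7+173.7)/2 × 3 = 545.1
  [9→13]: (173.7+140.8)/2 × 4 = 629.0
  [13→13.5]: (140.8+136.7)/2 × 0.5 = 69.375
  [13.5→19.5]: (136.7+94.7)/2 × 6 = 694.2
  Sum = 2506.775 µg/L·hr

AUC = 2510 µg/L·hr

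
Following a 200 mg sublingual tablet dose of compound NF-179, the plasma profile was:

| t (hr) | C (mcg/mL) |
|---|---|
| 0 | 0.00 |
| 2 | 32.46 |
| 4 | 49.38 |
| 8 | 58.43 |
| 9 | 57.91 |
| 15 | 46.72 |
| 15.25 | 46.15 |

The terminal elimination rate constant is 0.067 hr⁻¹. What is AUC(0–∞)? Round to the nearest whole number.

AUC = 1402 mcg/mL·hr

Trapezoidal AUC_0→15.25:
  [0→2]: (0.00+32.46)/2 × 2 = 32.46
  [2→4]: (32.46+49.38)/2 × 2 = 81.84
  [4→8]: (49.38+58.43)/2 × 4 = 215.62
  [8→9]: (58.43+57.91)/2 × 1 = 58.17
  [9→15]: (57.91+46.72)/2 × 6 = 313.89
  [15→15.25]: (46.72+46.15)/2 × 0.25 = 11.60875
  Sum = 713.58875 mcg/mL·hr
Extrapolated tail: C_last / k_e = 46.15 / 0.067 = 688.806
AUC_0→∞ = 713.58875 + 688.806 = 1402.39475 mcg/mL·hr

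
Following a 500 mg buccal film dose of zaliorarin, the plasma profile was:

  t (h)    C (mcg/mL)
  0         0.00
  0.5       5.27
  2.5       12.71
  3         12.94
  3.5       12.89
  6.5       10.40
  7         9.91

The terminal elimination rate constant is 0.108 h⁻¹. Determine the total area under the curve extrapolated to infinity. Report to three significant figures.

Trapezoidal AUC_0→7:
  [0→0.5]: (0.00+5.27)/2 × 0.5 = 1.3175
  [0.5→2.5]: (5.27+12.71)/2 × 2 = 17.98
  [2.5→3]: (12.71+12.94)/2 × 0.5 = 6.4125
  [3→3.5]: (12.94+12.89)/2 × 0.5 = 6.4575
  [3.5→6.5]: (12.89+10.40)/2 × 3 = 34.935
  [6.5→7]: (10.40+9.91)/2 × 0.5 = 5.0775
  Sum = 72.18 mcg/mL·h
Extrapolated tail: C_last / k_e = 9.91 / 0.108 = 91.759
AUC_0→∞ = 72.18 + 91.759 = 163.939 mcg/mL·h

AUC = 164 mcg/mL·h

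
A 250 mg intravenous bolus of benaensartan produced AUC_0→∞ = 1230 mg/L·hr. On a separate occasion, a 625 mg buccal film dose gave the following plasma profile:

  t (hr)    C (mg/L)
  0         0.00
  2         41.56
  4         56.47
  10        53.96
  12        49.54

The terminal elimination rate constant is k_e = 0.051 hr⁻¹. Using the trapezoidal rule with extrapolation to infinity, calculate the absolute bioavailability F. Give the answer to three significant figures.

Trapezoidal AUC_0→12 (buccal film):
  [0→2]: (0.00+41.56)/2 × 2 = 41.56
  [2→4]: (41.56+56.47)/2 × 2 = 98.03
  [4→10]: (56.47+53.96)/2 × 6 = 331.29
  [10→12]: (53.96+49.54)/2 × 2 = 103.5
  Sum = 574.38 mg/L·hr
Tail: C_last/k_e = 49.54/0.051 = 971.373
AUC_0→∞ (buccal film) = 574.38 + 971.373 = 1545.753 mg/L·hr
F = (AUC_ev/D_ev)/(AUC_iv/D_iv) = (1545.753/625)/(1230/250) = 2.4732048/4.92 = 0.5027

F = 0.503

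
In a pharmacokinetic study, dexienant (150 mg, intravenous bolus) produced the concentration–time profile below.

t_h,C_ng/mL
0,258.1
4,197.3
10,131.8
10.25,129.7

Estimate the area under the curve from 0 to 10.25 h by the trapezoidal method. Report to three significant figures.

Trapezoidal AUC_0→10.25:
  [0→4]: (258.1+197.3)/2 × 4 = 910.8
  [4→10]: (197.3+131.8)/2 × 6 = 987.3
  [10→10.25]: (131.8+129.7)/2 × 0.25 = 32.6875
  Sum = 1930.7875 ng/mL·h

AUC = 1930 ng/mL·h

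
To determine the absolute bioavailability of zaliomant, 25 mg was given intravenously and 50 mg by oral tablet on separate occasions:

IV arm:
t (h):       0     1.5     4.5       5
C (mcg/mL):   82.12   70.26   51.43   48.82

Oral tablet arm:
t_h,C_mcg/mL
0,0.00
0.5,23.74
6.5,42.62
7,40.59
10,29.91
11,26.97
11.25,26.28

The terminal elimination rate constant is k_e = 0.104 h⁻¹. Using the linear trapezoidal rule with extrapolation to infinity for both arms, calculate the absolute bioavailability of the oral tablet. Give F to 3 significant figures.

Trapezoidal AUC_0→5 (IV):
  [0→1.5]: (82.12+70.26)/2 × 1.5 = 114.285
  [1.5→4.5]: (70.26+51.43)/2 × 3 = 182.535
  [4.5→5]: (51.43+48.82)/2 × 0.5 = 25.0625
  Sum = 321.8825 mcg/mL·h
IV tail: 48.82/0.104 = 469.423; AUC_iv,0→∞ = 321.8825 + 469.423 = 791.3055 mcg/mL·h
Trapezoidal AUC_0→11.25 (oral tablet):
  [0→0.5]: (0.00+23.74)/2 × 0.5 = 5.935
  [0.5→6.5]: (23.74+42.62)/2 × 6 = 199.08
  [6.5→7]: (42.62+40.59)/2 × 0.5 = 20.8025
  [7→10]: (40.59+29.91)/2 × 3 = 105.75
  [10→11]: (29.91+26.97)/2 × 1 = 28.44
  [11→11.25]: (26.97+26.28)/2 × 0.25 = 6.65625
  Sum = 366.66375 mcg/mL·h
oral tablet tail: 26.28/0.104 = 252.692; AUC_ev,0→∞ = 366.66375 + 252.692 = 619.35575 mcg/mL·h
F = (AUC_ev/D_ev)/(AUC_iv/D_iv) = (619.35575/50)/(791.3055/25) = 12.387115/31.65222 = 0.3914

F = 0.391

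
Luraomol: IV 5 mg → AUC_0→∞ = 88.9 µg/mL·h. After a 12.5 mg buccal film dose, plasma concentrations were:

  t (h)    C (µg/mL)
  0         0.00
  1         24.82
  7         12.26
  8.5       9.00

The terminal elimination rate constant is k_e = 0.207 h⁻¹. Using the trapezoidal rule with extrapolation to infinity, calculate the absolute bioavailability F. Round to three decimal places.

Trapezoidal AUC_0→8.5 (buccal film):
  [0→1]: (0.00+24.82)/2 × 1 = 12.41
  [1→7]: (24.82+12.26)/2 × 6 = 111.24
  [7→8.5]: (12.26+9.00)/2 × 1.5 = 15.945
  Sum = 139.595 µg/mL·h
Tail: C_last/k_e = 9.00/0.207 = 43.478
AUC_0→∞ (buccal film) = 139.595 + 43.478 = 183.073 µg/mL·h
F = (AUC_ev/D_ev)/(AUC_iv/D_iv) = (183.073/12.5)/(88.9/5) = 14.64584/17.78 = 0.8237

F = 0.824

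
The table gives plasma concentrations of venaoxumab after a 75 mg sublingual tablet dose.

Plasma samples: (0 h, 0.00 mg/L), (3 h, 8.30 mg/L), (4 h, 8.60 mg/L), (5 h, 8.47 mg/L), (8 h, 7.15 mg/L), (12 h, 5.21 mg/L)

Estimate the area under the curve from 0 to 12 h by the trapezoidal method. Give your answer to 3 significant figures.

AUC = 77.6 mg/L·h

Trapezoidal AUC_0→12:
  [0→3]: (0.00+8.30)/2 × 3 = 12.45
  [3→4]: (8.30+8.60)/2 × 1 = 8.45
  [4→5]: (8.60+8.47)/2 × 1 = 8.535
  [5→8]: (8.47+7.15)/2 × 3 = 23.43
  [8→12]: (7.15+5.21)/2 × 4 = 24.72
  Sum = 77.585 mg/L·h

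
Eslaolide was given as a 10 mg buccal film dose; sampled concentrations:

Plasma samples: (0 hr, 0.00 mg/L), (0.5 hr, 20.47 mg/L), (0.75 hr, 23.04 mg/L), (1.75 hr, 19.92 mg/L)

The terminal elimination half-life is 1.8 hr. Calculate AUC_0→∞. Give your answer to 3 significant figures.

Trapezoidal AUC_0→1.75:
  [0→0.5]: (0.00+20.47)/2 × 0.5 = 5.1175
  [0.5→0.75]: (20.47+23.04)/2 × 0.25 = 5.43875
  [0.75→1.75]: (23.04+19.92)/2 × 1 = 21.48
  Sum = 32.03625 mg/L·hr
k_e = ln2 / t½ = 0.693147 / 1.8 = 0.3851 hr^-1
Extrapolated tail: C_last / k_e = 19.92 / 0.3851 = 51.727
AUC_0→∞ = 32.03625 + 51.727 = 83.76325 mg/L·hr

AUC = 83.8 mg/L·hr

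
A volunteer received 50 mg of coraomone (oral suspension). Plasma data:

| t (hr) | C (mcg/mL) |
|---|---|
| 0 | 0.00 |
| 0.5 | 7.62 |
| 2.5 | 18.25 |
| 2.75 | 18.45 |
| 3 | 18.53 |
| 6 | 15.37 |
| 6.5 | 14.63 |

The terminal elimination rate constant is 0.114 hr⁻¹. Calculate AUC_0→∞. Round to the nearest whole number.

Trapezoidal AUC_0→6.5:
  [0→0.5]: (0.00+7.62)/2 × 0.5 = 1.905
  [0.5→2.5]: (7.62+18.25)/2 × 2 = 25.87
  [2.5→2.75]: (18.25+18.45)/2 × 0.25 = 4.5875
  [2.75→3]: (18.45+18.53)/2 × 0.25 = 4.6225
  [3→6]: (18.53+15.37)/2 × 3 = 50.85
  [6→6.5]: (15.37+14.63)/2 × 0.5 = 7.5
  Sum = 95.335 mcg/mL·hr
Extrapolated tail: C_last / k_e = 14.63 / 0.114 = 128.333
AUC_0→∞ = 95.335 + 128.333 = 223.668 mcg/mL·hr

AUC = 224 mcg/mL·hr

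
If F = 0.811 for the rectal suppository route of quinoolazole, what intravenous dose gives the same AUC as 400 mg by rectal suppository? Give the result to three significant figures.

D_iv = 324 mg

Systemic exposure from an extravascular dose = F × D_ev, so the equivalent IV dose is F × D_ev.
D_iv = F × D_ev = 0.811 × 400 = 324.4 mg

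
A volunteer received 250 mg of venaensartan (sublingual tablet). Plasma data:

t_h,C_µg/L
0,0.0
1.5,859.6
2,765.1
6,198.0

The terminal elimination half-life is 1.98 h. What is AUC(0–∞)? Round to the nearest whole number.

AUC = 3543 µg/L·h

Trapezoidal AUC_0→6:
  [0→1.5]: (0.0+859.6)/2 × 1.5 = 644.7
  [1.5→2]: (859.6+765.1)/2 × 0.5 = 406.175
  [2→6]: (765.1+198.0)/2 × 4 = 1926.2
  Sum = 2977.075 µg/L·h
k_e = ln2 / t½ = 0.693147 / 1.98 = 0.3501 h^-1
Extrapolated tail: C_last / k_e = 198.0 / 0.3501 = 565.553
AUC_0→∞ = 2977.075 + 565.553 = 3542.628 µg/L·h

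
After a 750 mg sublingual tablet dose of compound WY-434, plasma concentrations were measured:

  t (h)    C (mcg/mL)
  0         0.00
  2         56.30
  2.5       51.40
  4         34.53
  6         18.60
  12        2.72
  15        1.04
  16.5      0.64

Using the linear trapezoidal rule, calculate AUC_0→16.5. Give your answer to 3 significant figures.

AUC = 272 mcg/mL·h

Trapezoidal AUC_0→16.5:
  [0→2]: (0.00+56.30)/2 × 2 = 56.3
  [2→2.5]: (56.30+51.40)/2 × 0.5 = 26.925
  [2.5→4]: (51.40+34.53)/2 × 1.5 = 64.4475
  [4→6]: (34.53+18.60)/2 × 2 = 53.13
  [6→12]: (18.60+2.72)/2 × 6 = 63.96
  [12→15]: (2.72+1.04)/2 × 3 = 5.64
  [15→16.5]: (1.04+0.64)/2 × 1.5 = 1.26
  Sum = 271.6625 mcg/mL·h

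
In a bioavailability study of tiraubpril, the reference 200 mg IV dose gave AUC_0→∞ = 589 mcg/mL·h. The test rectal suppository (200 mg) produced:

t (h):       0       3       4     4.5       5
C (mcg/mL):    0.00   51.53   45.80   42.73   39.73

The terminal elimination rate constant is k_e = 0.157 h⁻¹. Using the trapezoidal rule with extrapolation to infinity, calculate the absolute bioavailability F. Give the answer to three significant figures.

F = 0.716

Trapezoidal AUC_0→5 (rectal suppository):
  [0→3]: (0.00+51.53)/2 × 3 = 77.295
  [3→4]: (51.53+45.80)/2 × 1 = 48.665
  [4→4.5]: (45.80+42.73)/2 × 0.5 = 22.1325
  [4.5→5]: (42.73+39.73)/2 × 0.5 = 20.615
  Sum = 168.7075 mcg/mL·h
Tail: C_last/k_e = 39.73/0.157 = 253.057
AUC_0→∞ (rectal suppository) = 168.7075 + 253.057 = 421.7645 mcg/mL·h
F = (AUC_ev/D_ev)/(AUC_iv/D_iv) = (421.7645/200)/(589/200) = 2.1088225/2.945 = 0.7161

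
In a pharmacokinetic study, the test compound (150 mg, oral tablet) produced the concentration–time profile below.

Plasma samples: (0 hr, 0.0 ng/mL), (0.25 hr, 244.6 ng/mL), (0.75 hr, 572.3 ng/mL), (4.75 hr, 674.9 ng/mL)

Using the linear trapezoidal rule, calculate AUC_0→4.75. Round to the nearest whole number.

AUC = 2729 ng/mL·hr

Trapezoidal AUC_0→4.75:
  [0→0.25]: (0.0+244.6)/2 × 0.25 = 30.575
  [0.25→0.75]: (244.6+572.3)/2 × 0.5 = 204.225
  [0.75→4.75]: (572.3+674.9)/2 × 4 = 2494.4
  Sum = 2729.2 ng/mL·hr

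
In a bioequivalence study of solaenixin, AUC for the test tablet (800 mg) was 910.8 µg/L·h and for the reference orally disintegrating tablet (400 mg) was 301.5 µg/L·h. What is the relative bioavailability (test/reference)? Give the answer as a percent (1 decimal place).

F_rel = (AUC_test/D_test) / (AUC_ref/D_ref)
      = (910.8/800) / (301.5/400)
      = 1.1385 / 0.75375 = 1.5104 = 151.04%

F_rel = 151.0%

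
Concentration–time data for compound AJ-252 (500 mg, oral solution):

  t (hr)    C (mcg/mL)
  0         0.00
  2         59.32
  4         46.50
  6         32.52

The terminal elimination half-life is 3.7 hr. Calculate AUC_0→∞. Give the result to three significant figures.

Trapezoidal AUC_0→6:
  [0→2]: (0.00+59.32)/2 × 2 = 59.32
  [2→4]: (59.32+46.50)/2 × 2 = 105.82
  [4→6]: (46.50+32.52)/2 × 2 = 79.02
  Sum = 244.16 mcg/mL·hr
k_e = ln2 / t½ = 0.693147 / 3.7 = 0.1873 hr^-1
Extrapolated tail: C_last / k_e = 32.52 / 0.1873 = 173.625
AUC_0→∞ = 244.16 + 173.625 = 417.785 mcg/mL·hr

AUC = 418 mcg/mL·hr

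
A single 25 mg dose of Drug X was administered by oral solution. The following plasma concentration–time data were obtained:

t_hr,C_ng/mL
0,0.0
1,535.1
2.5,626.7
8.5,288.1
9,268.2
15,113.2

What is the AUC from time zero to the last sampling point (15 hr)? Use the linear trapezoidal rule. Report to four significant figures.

Trapezoidal AUC_0→15:
  [0→1]: (0.0+535.1)/2 × 1 = 267.55
  [1→2.5]: (535.1+626.7)/2 × 1.5 = 871.35
  [2.5→8.5]: (626.7+288.1)/2 × 6 = 2744.4
  [8.5→9]: (288.1+268.2)/2 × 0.5 = 139.075
  [9→15]: (268.2+113.2)/2 × 6 = 1144.2
  Sum = 5166.575 ng/mL·hr

AUC = 5167 ng/mL·hr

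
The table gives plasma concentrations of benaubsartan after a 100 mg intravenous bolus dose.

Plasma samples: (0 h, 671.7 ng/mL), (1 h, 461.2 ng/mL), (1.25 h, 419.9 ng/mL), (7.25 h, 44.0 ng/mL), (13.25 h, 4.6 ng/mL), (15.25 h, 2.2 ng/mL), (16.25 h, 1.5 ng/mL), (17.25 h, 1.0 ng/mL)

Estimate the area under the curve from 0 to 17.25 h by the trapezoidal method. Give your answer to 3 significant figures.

Trapezoidal AUC_0→17.25:
  [0→1]: (671.7+461.2)/2 × 1 = 566.45
  [1→1.25]: (461.2+419.9)/2 × 0.25 = 110.1375
  [1.25→7.25]: (419.9+44.0)/2 × 6 = 1391.7
  [7.25→13.25]: (44.0+4.6)/2 × 6 = 145.8
  [13.25→15.25]: (4.6+2.2)/2 × 2 = 6.8
  [15.25→16.25]: (2.2+1.5)/2 × 1 = 1.85
  [16.25→17.25]: (1.5+1.0)/2 × 1 = 1.25
  Sum = 2223.9875 ng/mL·h

AUC = 2220 ng/mL·h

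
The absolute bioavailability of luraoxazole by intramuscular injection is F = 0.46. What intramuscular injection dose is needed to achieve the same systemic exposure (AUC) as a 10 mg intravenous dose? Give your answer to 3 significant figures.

For equal systemic exposure: F × D_ev = D_iv
D_ev = D_iv / F = 10 / 0.46 = 21.7391 mg

D_intramuscular = 21.7 mg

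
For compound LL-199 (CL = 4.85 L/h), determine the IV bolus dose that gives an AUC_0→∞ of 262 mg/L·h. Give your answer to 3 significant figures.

Dose_iv = CL × AUC_0→∞
     = 4.85 × 262 = 1270.7 mg

Dose = 1270 mg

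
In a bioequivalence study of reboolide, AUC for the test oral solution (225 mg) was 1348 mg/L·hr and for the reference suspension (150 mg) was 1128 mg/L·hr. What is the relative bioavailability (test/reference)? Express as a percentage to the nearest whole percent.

F_rel = (AUC_test/D_test) / (AUC_ref/D_ref)
      = (1348/225) / (1128/150)
      = 5.99111 / 7.52 = 0.7967 = 79.67%

F_rel = 80%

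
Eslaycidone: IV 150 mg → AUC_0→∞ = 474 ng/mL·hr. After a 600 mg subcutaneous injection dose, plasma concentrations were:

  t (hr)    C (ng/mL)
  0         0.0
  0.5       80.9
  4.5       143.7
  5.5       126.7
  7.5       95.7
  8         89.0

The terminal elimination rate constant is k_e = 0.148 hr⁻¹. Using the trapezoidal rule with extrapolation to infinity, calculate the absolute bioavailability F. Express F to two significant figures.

Trapezoidal AUC_0→8 (subcutaneous injection):
  [0→0.5]: (0.0+80.9)/2 × 0.5 = 20.225
  [0.5→4.5]: (80.9+143.7)/2 × 4 = 449.2
  [4.5→5.5]: (143.7+126.7)/2 × 1 = 135.2
  [5.5→7.5]: (126.7+95.7)/2 × 2 = 222.4
  [7.5→8]: (95.7+89.0)/2 × 0.5 = 46.175
  Sum = 873.2 ng/mL·hr
Tail: C_last/k_e = 89.0/0.148 = 601.351
AUC_0→∞ (subcutaneous injection) = 873.2 + 601.351 = 1474.551 ng/mL·hr
F = (AUC_ev/D_ev)/(AUC_iv/D_iv) = (1474.551/600)/(474/150) = 2.457585/3.16 = 0.7777

F = 0.78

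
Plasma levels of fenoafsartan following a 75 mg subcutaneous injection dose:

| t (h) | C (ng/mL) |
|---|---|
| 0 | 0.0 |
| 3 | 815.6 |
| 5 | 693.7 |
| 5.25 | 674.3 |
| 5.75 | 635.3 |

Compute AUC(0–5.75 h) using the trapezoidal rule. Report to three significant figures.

AUC = 3230 ng/mL·h

Trapezoidal AUC_0→5.75:
  [0→3]: (0.0+815.6)/2 × 3 = 1223.4
  [3→5]: (815.6+693.7)/2 × 2 = 1509.3
  [5→5.25]: (693.7+674.3)/2 × 0.25 = 171.0
  [5.25→5.75]: (674.3+635.3)/2 × 0.5 = 327.4
  Sum = 3231.1 ng/mL·h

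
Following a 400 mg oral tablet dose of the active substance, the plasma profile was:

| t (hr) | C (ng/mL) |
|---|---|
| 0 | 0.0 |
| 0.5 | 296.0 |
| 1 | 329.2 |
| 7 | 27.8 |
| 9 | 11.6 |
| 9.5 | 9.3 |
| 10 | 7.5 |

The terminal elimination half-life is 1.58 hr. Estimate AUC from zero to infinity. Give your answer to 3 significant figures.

Trapezoidal AUC_0→10:
  [0→0.5]: (0.0+296.0)/2 × 0.5 = 74.0
  [0.5→1]: (296.0+329.2)/2 × 0.5 = 156.3
  [1→7]: (329.2+27.8)/2 × 6 = 1071.0
  [7→9]: (27.8+11.6)/2 × 2 = 39.4
  [9→9.5]: (11.6+9.3)/2 × 0.5 = 5.225
  [9.5→10]: (9.3+7.5)/2 × 0.5 = 4.2
  Sum = 1350.125 ng/mL·hr
k_e = ln2 / t½ = 0.693147 / 1.58 = 0.4387 hr^-1
Extrapolated tail: C_last / k_e = 7.5 / 0.4387 = 17.096
AUC_0→∞ = 1350.125 + 17.096 = 1367.221 ng/mL·hr

AUC = 1370 ng/mL·hr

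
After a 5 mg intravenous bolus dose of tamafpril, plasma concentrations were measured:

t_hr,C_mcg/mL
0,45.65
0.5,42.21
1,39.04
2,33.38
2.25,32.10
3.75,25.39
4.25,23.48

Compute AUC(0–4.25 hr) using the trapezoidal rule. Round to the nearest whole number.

Trapezoidal AUC_0→4.25:
  [0→0.5]: (45.65+42.21)/2 × 0.5 = 21.965
  [0.5→1]: (42.21+39.04)/2 × 0.5 = 20.3125
  [1→2]: (39.04+33.38)/2 × 1 = 36.21
  [2→2.25]: (33.38+32.10)/2 × 0.25 = 8.185
  [2.25→3.75]: (32.10+25.39)/2 × 1.5 = 43.1175
  [3.75→4.25]: (25.39+23.48)/2 × 0.5 = 12.2175
  Sum = 142.0075 mcg/mL·hr

AUC = 142 mcg/mL·hr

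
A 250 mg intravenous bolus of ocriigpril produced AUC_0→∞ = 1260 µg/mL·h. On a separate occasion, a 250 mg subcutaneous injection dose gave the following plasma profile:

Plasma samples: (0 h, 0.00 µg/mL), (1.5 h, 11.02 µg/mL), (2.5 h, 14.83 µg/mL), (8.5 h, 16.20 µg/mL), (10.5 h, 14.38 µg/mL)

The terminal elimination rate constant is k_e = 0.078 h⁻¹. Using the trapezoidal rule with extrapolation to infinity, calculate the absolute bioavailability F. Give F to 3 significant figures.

F = 0.261

Trapezoidal AUC_0→10.5 (subcutaneous injection):
  [0→1.5]: (0.00+11.02)/2 × 1.5 = 8.265
  [1.5→2.5]: (11.02+14.83)/2 × 1 = 12.925
  [2.5→8.5]: (14.83+16.20)/2 × 6 = 93.09
  [8.5→10.5]: (16.20+14.38)/2 × 2 = 30.58
  Sum = 144.86 µg/mL·h
Tail: C_last/k_e = 14.38/0.078 = 184.359
AUC_0→∞ (subcutaneous injection) = 144.86 + 184.359 = 329.219 µg/mL·h
F = (AUC_ev/D_ev)/(AUC_iv/D_iv) = (329.219/250)/(1260/250) = 1.316876/5.04 = 0.2613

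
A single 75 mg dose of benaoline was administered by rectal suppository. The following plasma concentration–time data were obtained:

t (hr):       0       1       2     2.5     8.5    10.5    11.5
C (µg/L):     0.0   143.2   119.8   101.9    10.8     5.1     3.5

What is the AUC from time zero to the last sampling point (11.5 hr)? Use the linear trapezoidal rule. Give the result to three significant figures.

AUC = 617 µg/L·hr

Trapezoidal AUC_0→11.5:
  [0→1]: (0.0+143.2)/2 × 1 = 71.6
  [1→2]: (143.2+119.8)/2 × 1 = 131.5
  [2→2.5]: (119.8+101.9)/2 × 0.5 = 55.425
  [2.5→8.5]: (101.9+10.8)/2 × 6 = 338.1
  [8.5→10.5]: (10.8+5.1)/2 × 2 = 15.9
  [10.5→11.5]: (5.1+3.5)/2 × 1 = 4.3
  Sum = 616.825 µg/L·hr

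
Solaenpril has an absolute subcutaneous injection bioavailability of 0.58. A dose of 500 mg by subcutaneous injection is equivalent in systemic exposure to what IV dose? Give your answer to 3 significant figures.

D_iv = 290 mg

Systemic exposure from an extravascular dose = F × D_ev, so the equivalent IV dose is F × D_ev.
D_iv = F × D_ev = 0.58 × 500 = 290 mg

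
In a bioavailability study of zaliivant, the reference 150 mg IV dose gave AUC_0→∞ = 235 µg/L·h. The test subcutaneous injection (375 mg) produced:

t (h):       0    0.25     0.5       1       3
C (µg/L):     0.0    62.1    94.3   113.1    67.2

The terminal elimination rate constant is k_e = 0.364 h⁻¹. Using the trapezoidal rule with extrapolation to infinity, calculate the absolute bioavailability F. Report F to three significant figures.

F = 0.756

Trapezoidal AUC_0→3 (subcutaneous injection):
  [0→0.25]: (0.0+62.1)/2 × 0.25 = 7.7625
  [0.25→0.5]: (62.1+94.3)/2 × 0.25 = 19.55
  [0.5→1]: (94.3+113.1)/2 × 0.5 = 51.85
  [1→3]: (113.1+67.2)/2 × 2 = 180.3
  Sum = 259.4625 µg/L·h
Tail: C_last/k_e = 67.2/0.364 = 184.615
AUC_0→∞ (subcutaneous injection) = 259.4625 + 184.615 = 444.0775 µg/L·h
F = (AUC_ev/D_ev)/(AUC_iv/D_iv) = (444.0775/375)/(235/150) = 1.18421/1.56667 = 0.7559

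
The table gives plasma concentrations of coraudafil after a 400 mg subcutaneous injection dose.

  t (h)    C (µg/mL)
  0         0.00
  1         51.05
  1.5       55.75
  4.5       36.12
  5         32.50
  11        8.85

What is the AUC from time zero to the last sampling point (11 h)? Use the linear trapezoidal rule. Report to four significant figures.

AUC = 331.2 µg/mL·h

Trapezoidal AUC_0→11:
  [0→1]: (0.00+51.05)/2 × 1 = 25.525
  [1→1.5]: (51.05+55.75)/2 × 0.5 = 26.7
  [1.5→4.5]: (55.75+36.12)/2 × 3 = 137.805
  [4.5→5]: (36.12+32.50)/2 × 0.5 = 17.155
  [5→11]: (32.50+8.85)/2 × 6 = 124.05
  Sum = 331.235 µg/mL·h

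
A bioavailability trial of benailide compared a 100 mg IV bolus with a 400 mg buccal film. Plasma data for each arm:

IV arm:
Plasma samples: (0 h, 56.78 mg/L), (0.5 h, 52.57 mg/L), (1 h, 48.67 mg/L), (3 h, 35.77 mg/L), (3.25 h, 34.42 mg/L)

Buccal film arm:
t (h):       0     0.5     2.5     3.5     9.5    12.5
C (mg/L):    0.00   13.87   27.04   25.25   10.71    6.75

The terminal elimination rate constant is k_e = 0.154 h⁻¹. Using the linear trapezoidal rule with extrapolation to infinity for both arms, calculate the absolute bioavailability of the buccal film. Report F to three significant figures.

Trapezoidal AUC_0→3.25 (IV):
  [0→0.5]: (56.78+52.57)/2 × 0.5 = 27.3375
  [0.5→1]: (52.57+48.67)/2 × 0.5 = 25.31
  [1→3]: (48.67+35.77)/2 × 2 = 84.44
  [3→3.25]: (35.77+34.42)/2 × 0.25 = 8.77375
  Sum = 145.86125 mg/L·h
IV tail: 34.42/0.154 = 223.506; AUC_iv,0→∞ = 145.86125 + 223.506 = 369.36725 mg/L·h
Trapezoidal AUC_0→12.5 (buccal film):
  [0→0.5]: (0.00+13.87)/2 × 0.5 = 3.4675
  [0.5→2.5]: (13.87+27.04)/2 × 2 = 40.91
  [2.5→3.5]: (27.04+25.25)/2 × 1 = 26.145
  [3.5→9.5]: (25.25+10.71)/2 × 6 = 107.88
  [9.5→12.5]: (10.71+6.75)/2 × 3 = 26.19
  Sum = 204.5925 mg/L·h
buccal film tail: 6.75/0.154 = 43.831; AUC_ev,0→∞ = 204.5925 + 43.831 = 248.4235 mg/L·h
F = (AUC_ev/D_ev)/(AUC_iv/D_iv) = (248.4235/400)/(369.36725/100) = 0.62105875/3.6936725 = 0.1681

F = 0.168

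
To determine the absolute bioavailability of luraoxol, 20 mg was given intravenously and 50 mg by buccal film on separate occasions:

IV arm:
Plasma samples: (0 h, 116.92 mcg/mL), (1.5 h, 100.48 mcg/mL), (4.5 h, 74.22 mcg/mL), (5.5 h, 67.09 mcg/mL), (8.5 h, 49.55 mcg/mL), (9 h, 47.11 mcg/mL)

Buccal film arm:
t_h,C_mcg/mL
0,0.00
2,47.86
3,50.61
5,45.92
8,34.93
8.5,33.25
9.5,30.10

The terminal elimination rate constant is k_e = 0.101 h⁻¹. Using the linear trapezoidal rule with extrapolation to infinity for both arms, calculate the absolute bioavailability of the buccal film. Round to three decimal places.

F = 0.228

Trapezoidal AUC_0→9 (IV):
  [0→1.5]: (116.92+100.48)/2 × 1.5 = 163.05
  [1.5→4.5]: (100.48+74.22)/2 × 3 = 262.05
  [4.5→5.5]: (74.22+67.09)/2 × 1 = 70.655
  [5.5→8.5]: (67.09+49.55)/2 × 3 = 174.96
  [8.5→9]: (49.55+47.11)/2 × 0.5 = 24.165
  Sum = 694.88 mcg/mL·h
IV tail: 47.11/0.101 = 466.436; AUC_iv,0→∞ = 694.88 + 466.436 = 1161.316 mcg/mL·h
Trapezoidal AUC_0→9.5 (buccal film):
  [0→2]: (0.00+47.86)/2 × 2 = 47.86
  [2→3]: (47.86+50.61)/2 × 1 = 49.235
  [3→5]: (50.61+45.92)/2 × 2 = 96.53
  [5→8]: (45.92+34.93)/2 × 3 = 121.275
  [8→8.5]: (34.93+33.25)/2 × 0.5 = 17.045
  [8.5→9.5]: (33.25+30.10)/2 × 1 = 31.675
  Sum = 363.62 mcg/mL·h
buccal film tail: 30.10/0.101 = 298.020; AUC_ev,0→∞ = 363.62 + 298.020 = 661.64 mcg/mL·h
F = (AUC_ev/D_ev)/(AUC_iv/D_iv) = (661.64/50)/(1161.316/20) = 13.2328/58.0658 = 0.2279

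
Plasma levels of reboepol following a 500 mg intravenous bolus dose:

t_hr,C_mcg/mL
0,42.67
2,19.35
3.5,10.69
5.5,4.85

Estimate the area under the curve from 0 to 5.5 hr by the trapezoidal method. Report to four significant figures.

AUC = 100.1 mcg/mL·hr

Trapezoidal AUC_0→5.5:
  [0→2]: (42.67+19.35)/2 × 2 = 62.02
  [2→3.5]: (19.35+10.69)/2 × 1.5 = 22.53
  [3.5→5.5]: (10.69+4.85)/2 × 2 = 15.54
  Sum = 100.09 mcg/mL·hr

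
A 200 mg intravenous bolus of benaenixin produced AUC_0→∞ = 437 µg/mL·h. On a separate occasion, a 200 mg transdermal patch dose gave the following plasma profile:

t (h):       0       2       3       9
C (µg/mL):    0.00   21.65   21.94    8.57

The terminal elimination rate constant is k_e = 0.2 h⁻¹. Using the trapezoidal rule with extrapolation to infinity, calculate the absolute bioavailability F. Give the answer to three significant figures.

F = 0.407

Trapezoidal AUC_0→9 (transdermal patch):
  [0→2]: (0.00+21.65)/2 × 2 = 21.65
  [2→3]: (21.65+21.94)/2 × 1 = 21.795
  [3→9]: (21.94+8.57)/2 × 6 = 91.53
  Sum = 134.975 µg/mL·h
Tail: C_last/k_e = 8.57/0.2 = 42.850
AUC_0→∞ (transdermal patch) = 134.975 + 42.850 = 177.825 µg/mL·h
F = (AUC_ev/D_ev)/(AUC_iv/D_iv) = (177.825/200)/(437/200) = 0.889125/2.185 = 0.4069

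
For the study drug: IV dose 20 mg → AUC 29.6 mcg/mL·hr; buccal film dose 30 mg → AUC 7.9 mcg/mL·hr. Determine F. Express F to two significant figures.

F = 0.18

F = (AUC_ev / D_ev) / (AUC_iv / D_iv)
  = (7.9/30) / (29.6/20)
  = 0.263333 / 1.48 = 0.1779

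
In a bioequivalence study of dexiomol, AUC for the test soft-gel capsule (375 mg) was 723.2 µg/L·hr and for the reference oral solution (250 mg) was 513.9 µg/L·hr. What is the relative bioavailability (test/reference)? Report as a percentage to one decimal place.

F_rel = (AUC_test/D_test) / (AUC_ref/D_ref)
      = (723.2/375) / (513.9/250)
      = 1.92853 / 2.0556 = 0.9382 = 93.82%

F_rel = 93.8%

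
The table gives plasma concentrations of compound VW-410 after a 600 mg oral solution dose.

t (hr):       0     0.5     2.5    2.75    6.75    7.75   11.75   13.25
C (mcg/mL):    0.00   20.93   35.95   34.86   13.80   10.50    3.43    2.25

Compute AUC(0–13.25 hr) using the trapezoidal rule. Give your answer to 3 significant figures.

AUC = 213 mcg/mL·hr

Trapezoidal AUC_0→13.25:
  [0→0.5]: (0.00+20.93)/2 × 0.5 = 5.2325
  [0.5→2.5]: (20.93+35.95)/2 × 2 = 56.88
  [2.5→2.75]: (35.95+34.86)/2 × 0.25 = 8.85125
  [2.75→6.75]: (34.86+13.80)/2 × 4 = 97.32
  [6.75→7.75]: (13.80+10.50)/2 × 1 = 12.15
  [7.75→11.75]: (10.50+3.43)/2 × 4 = 27.86
  [11.75→13.25]: (3.43+2.25)/2 × 1.5 = 4.26
  Sum = 212.55375 mcg/mL·hr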